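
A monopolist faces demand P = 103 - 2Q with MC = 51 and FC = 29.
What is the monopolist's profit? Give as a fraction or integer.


MR = MC: 103 - 4Q = 51
Q* = 13
P* = 103 - 2*13 = 77
Profit = (P* - MC)*Q* - FC
= (77 - 51)*13 - 29
= 26*13 - 29
= 338 - 29 = 309

309


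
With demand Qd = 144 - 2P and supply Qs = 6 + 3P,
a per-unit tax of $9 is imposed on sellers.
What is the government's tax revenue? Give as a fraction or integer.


With tax on sellers, new supply: Qs' = 6 + 3(P - 9)
= 3P - 21
New equilibrium quantity:
Q_new = 78
Tax revenue = tax * Q_new = 9 * 78 = 702

702


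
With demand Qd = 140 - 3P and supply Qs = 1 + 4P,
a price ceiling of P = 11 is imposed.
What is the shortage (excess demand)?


At P = 11:
Qd = 140 - 3*11 = 107
Qs = 1 + 4*11 = 45
Shortage = Qd - Qs = 107 - 45 = 62

62


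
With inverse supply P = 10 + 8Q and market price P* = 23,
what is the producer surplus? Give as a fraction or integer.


Minimum supply price (at Q=0): P_min = 10
Quantity supplied at P* = 23:
Q* = (23 - 10)/8 = 13/8
PS = (1/2) * Q* * (P* - P_min)
PS = (1/2) * 13/8 * (23 - 10)
PS = (1/2) * 13/8 * 13 = 169/16

169/16


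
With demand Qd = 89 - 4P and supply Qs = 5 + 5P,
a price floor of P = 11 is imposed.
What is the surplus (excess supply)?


At P = 11:
Qd = 89 - 4*11 = 45
Qs = 5 + 5*11 = 60
Surplus = Qs - Qd = 60 - 45 = 15

15


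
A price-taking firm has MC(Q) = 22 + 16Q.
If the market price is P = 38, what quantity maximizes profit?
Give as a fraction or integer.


In perfect competition, profit is maximized where P = MC.
38 = 22 + 16Q
16 = 16Q
Q* = 16/16 = 1

1


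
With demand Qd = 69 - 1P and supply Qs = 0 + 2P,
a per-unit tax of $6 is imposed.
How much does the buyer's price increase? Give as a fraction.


With a per-unit tax, the buyer's price increase depends on relative slopes.
Supply slope: d = 2, Demand slope: b = 1
Buyer's price increase = d * tax / (b + d)
= 2 * 6 / (1 + 2)
= 12 / 3 = 4

4


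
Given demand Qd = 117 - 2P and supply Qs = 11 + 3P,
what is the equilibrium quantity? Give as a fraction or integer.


First find equilibrium price:
117 - 2P = 11 + 3P
P* = 106/5 = 106/5
Then substitute into demand:
Q* = 117 - 2 * 106/5 = 373/5

373/5


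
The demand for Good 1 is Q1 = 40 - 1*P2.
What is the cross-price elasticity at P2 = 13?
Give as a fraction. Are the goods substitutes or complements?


dQ1/dP2 = -1
At P2 = 13: Q1 = 40 - 1*13 = 27
Exy = (dQ1/dP2)(P2/Q1) = -1 * 13 / 27 = -13/27
Since Exy < 0, the goods are complements.

-13/27 (complements)


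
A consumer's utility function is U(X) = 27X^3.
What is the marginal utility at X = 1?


MU = dU/dX = 27*3*X^(3-1)
MU = 81*X^2
At X = 1:
MU = 81 * 1^2
MU = 81 * 1 = 81

81


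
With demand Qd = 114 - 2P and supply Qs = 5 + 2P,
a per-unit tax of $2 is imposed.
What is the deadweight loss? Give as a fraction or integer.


Pre-tax equilibrium quantity: Q* = 119/2
Post-tax equilibrium quantity: Q_tax = 115/2
Reduction in quantity: Q* - Q_tax = 2
DWL = (1/2) * tax * (Q* - Q_tax)
DWL = (1/2) * 2 * 2 = 2

2


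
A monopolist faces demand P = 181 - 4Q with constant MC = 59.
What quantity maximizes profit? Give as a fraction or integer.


TR = P*Q = (181 - 4Q)Q = 181Q - 4Q^2
MR = dTR/dQ = 181 - 8Q
Set MR = MC:
181 - 8Q = 59
122 = 8Q
Q* = 122/8 = 61/4

61/4


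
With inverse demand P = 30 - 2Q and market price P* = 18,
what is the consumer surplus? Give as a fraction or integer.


Maximum willingness to pay (at Q=0): P_max = 30
Quantity demanded at P* = 18:
Q* = (30 - 18)/2 = 6
CS = (1/2) * Q* * (P_max - P*)
CS = (1/2) * 6 * (30 - 18)
CS = (1/2) * 6 * 12 = 36

36


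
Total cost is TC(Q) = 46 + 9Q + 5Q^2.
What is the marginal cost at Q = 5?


MC = dTC/dQ = 9 + 2*5*Q
At Q = 5:
MC = 9 + 10*5
MC = 9 + 50 = 59

59


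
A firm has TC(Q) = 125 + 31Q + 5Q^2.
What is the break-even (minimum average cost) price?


AC(Q) = 125/Q + 31 + 5Q
To minimize: dAC/dQ = -125/Q^2 + 5 = 0
Q^2 = 125/5 = 25
Q* = 5
Min AC = 125/5 + 31 + 5*5
Min AC = 25 + 31 + 25 = 81

81


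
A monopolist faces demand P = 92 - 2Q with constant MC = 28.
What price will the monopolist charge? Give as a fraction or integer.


MR = 92 - 4Q
Set MR = MC: 92 - 4Q = 28
Q* = 16
Substitute into demand:
P* = 92 - 2*16 = 60

60


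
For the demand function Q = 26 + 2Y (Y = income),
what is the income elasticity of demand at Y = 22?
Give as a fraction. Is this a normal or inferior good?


dQ/dY = 2
At Y = 22: Q = 26 + 2*22 = 70
Ey = (dQ/dY)(Y/Q) = 2 * 22 / 70 = 22/35
Since Ey > 0, this is a normal good.

22/35 (normal good)


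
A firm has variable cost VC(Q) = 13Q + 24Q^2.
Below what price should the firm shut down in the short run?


AVC(Q) = VC(Q)/Q = 13 + 24Q
AVC is increasing in Q, so minimum AVC is at Q -> 0+.
Min AVC = 13
The firm should shut down if P < 13.

13


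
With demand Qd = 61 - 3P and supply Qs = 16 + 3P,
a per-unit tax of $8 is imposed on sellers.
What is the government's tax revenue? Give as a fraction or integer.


With tax on sellers, new supply: Qs' = 16 + 3(P - 8)
= 3P - 8
New equilibrium quantity:
Q_new = 53/2
Tax revenue = tax * Q_new = 8 * 53/2 = 212

212


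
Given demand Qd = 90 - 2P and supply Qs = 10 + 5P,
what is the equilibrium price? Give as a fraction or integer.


At equilibrium, Qd = Qs.
90 - 2P = 10 + 5P
90 - 10 = 2P + 5P
80 = 7P
P* = 80/7 = 80/7

80/7


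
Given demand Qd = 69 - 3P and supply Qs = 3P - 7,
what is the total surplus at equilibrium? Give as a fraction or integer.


Find equilibrium: 69 - 3P = 3P - 7
69 + 7 = 6P
P* = 76/6 = 38/3
Q* = 3*38/3 - 7 = 31
Inverse demand: P = 23 - Q/3, so P_max = 23
Inverse supply: P = 7/3 + Q/3, so P_min = 7/3
CS = (1/2) * 31 * (23 - 38/3) = 961/6
PS = (1/2) * 31 * (38/3 - 7/3) = 961/6
TS = CS + PS = 961/6 + 961/6 = 961/3

961/3


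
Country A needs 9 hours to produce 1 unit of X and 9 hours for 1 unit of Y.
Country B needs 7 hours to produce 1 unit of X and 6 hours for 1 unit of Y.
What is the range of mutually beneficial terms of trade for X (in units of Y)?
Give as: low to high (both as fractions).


Opportunity cost of X for Country A = hours_X / hours_Y = 9/9 = 1 units of Y
Opportunity cost of X for Country B = hours_X / hours_Y = 7/6 = 7/6 units of Y
Terms of trade must be between the two opportunity costs.
Range: 1 to 7/6

1 to 7/6


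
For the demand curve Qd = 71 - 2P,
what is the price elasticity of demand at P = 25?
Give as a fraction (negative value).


dQ/dP = -2
At P = 25: Q = 71 - 2*25 = 21
E = (dQ/dP)(P/Q) = (-2)(25/21) = -50/21

-50/21


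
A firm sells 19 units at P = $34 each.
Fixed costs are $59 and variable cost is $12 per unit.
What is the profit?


Total Revenue = P * Q = 34 * 19 = $646
Total Cost = FC + VC*Q = 59 + 12*19 = $287
Profit = TR - TC = 646 - 287 = $359

$359


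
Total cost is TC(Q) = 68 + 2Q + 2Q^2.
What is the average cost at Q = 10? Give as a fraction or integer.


TC(10) = 68 + 2*10 + 2*10^2
TC(10) = 68 + 20 + 200 = 288
AC = TC/Q = 288/10 = 144/5

144/5


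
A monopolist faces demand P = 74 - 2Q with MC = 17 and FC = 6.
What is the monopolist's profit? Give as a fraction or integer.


MR = MC: 74 - 4Q = 17
Q* = 57/4
P* = 74 - 2*57/4 = 91/2
Profit = (P* - MC)*Q* - FC
= (91/2 - 17)*57/4 - 6
= 57/2*57/4 - 6
= 3249/8 - 6 = 3201/8

3201/8


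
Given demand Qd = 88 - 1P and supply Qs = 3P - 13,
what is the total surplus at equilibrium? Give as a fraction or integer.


Find equilibrium: 88 - 1P = 3P - 13
88 + 13 = 4P
P* = 101/4 = 101/4
Q* = 3*101/4 - 13 = 251/4
Inverse demand: P = 88 - Q/1, so P_max = 88
Inverse supply: P = 13/3 + Q/3, so P_min = 13/3
CS = (1/2) * 251/4 * (88 - 101/4) = 63001/32
PS = (1/2) * 251/4 * (101/4 - 13/3) = 63001/96
TS = CS + PS = 63001/32 + 63001/96 = 63001/24

63001/24


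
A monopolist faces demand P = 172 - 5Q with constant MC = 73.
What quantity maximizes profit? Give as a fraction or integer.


TR = P*Q = (172 - 5Q)Q = 172Q - 5Q^2
MR = dTR/dQ = 172 - 10Q
Set MR = MC:
172 - 10Q = 73
99 = 10Q
Q* = 99/10 = 99/10

99/10


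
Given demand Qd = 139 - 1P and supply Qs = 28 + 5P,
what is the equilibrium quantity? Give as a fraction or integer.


First find equilibrium price:
139 - 1P = 28 + 5P
P* = 111/6 = 37/2
Then substitute into demand:
Q* = 139 - 1 * 37/2 = 241/2

241/2


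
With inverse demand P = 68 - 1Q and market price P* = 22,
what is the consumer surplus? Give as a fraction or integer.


Maximum willingness to pay (at Q=0): P_max = 68
Quantity demanded at P* = 22:
Q* = (68 - 22)/1 = 46
CS = (1/2) * Q* * (P_max - P*)
CS = (1/2) * 46 * (68 - 22)
CS = (1/2) * 46 * 46 = 1058

1058


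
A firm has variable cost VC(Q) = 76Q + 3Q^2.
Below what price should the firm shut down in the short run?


AVC(Q) = VC(Q)/Q = 76 + 3Q
AVC is increasing in Q, so minimum AVC is at Q -> 0+.
Min AVC = 76
The firm should shut down if P < 76.

76


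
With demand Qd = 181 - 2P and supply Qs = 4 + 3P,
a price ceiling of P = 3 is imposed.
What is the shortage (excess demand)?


At P = 3:
Qd = 181 - 2*3 = 175
Qs = 4 + 3*3 = 13
Shortage = Qd - Qs = 175 - 13 = 162

162


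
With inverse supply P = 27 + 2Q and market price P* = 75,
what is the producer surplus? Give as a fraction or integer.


Minimum supply price (at Q=0): P_min = 27
Quantity supplied at P* = 75:
Q* = (75 - 27)/2 = 24
PS = (1/2) * Q* * (P* - P_min)
PS = (1/2) * 24 * (75 - 27)
PS = (1/2) * 24 * 48 = 576

576


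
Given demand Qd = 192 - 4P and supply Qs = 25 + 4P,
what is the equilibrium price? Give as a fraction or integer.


At equilibrium, Qd = Qs.
192 - 4P = 25 + 4P
192 - 25 = 4P + 4P
167 = 8P
P* = 167/8 = 167/8

167/8


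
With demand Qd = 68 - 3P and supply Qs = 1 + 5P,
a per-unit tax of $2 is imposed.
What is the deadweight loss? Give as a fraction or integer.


Pre-tax equilibrium quantity: Q* = 343/8
Post-tax equilibrium quantity: Q_tax = 313/8
Reduction in quantity: Q* - Q_tax = 15/4
DWL = (1/2) * tax * (Q* - Q_tax)
DWL = (1/2) * 2 * 15/4 = 15/4

15/4


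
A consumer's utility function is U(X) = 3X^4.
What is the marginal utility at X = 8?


MU = dU/dX = 3*4*X^(4-1)
MU = 12*X^3
At X = 8:
MU = 12 * 8^3
MU = 12 * 512 = 6144

6144


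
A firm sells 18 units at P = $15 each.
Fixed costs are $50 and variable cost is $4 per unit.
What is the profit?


Total Revenue = P * Q = 15 * 18 = $270
Total Cost = FC + VC*Q = 50 + 4*18 = $122
Profit = TR - TC = 270 - 122 = $148

$148


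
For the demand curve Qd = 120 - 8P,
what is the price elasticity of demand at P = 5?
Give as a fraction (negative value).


dQ/dP = -8
At P = 5: Q = 120 - 8*5 = 80
E = (dQ/dP)(P/Q) = (-8)(5/80) = -1/2

-1/2


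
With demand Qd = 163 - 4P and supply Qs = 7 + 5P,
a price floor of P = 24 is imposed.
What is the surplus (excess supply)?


At P = 24:
Qd = 163 - 4*24 = 67
Qs = 7 + 5*24 = 127
Surplus = Qs - Qd = 127 - 67 = 60

60


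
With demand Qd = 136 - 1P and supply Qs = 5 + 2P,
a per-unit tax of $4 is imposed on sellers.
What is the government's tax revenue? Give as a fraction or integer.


With tax on sellers, new supply: Qs' = 5 + 2(P - 4)
= 2P - 3
New equilibrium quantity:
Q_new = 269/3
Tax revenue = tax * Q_new = 4 * 269/3 = 1076/3

1076/3


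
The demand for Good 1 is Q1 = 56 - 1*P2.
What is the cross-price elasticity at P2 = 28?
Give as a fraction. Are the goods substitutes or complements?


dQ1/dP2 = -1
At P2 = 28: Q1 = 56 - 1*28 = 28
Exy = (dQ1/dP2)(P2/Q1) = -1 * 28 / 28 = -1
Since Exy < 0, the goods are complements.

-1 (complements)


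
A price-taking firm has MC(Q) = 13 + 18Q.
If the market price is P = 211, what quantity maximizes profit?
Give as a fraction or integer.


In perfect competition, profit is maximized where P = MC.
211 = 13 + 18Q
198 = 18Q
Q* = 198/18 = 11

11


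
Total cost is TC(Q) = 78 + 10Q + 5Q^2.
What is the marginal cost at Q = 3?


MC = dTC/dQ = 10 + 2*5*Q
At Q = 3:
MC = 10 + 10*3
MC = 10 + 30 = 40

40


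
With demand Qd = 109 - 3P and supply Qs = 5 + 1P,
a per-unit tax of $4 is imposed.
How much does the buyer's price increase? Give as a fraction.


With a per-unit tax, the buyer's price increase depends on relative slopes.
Supply slope: d = 1, Demand slope: b = 3
Buyer's price increase = d * tax / (b + d)
= 1 * 4 / (3 + 1)
= 4 / 4 = 1

1


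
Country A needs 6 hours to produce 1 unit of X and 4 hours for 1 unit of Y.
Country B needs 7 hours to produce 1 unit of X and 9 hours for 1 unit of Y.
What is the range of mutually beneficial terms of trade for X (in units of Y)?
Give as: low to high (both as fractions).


Opportunity cost of X for Country A = hours_X / hours_Y = 6/4 = 3/2 units of Y
Opportunity cost of X for Country B = hours_X / hours_Y = 7/9 = 7/9 units of Y
Terms of trade must be between the two opportunity costs.
Range: 7/9 to 3/2

7/9 to 3/2


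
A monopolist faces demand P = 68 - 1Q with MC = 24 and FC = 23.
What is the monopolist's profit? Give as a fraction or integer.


MR = MC: 68 - 2Q = 24
Q* = 22
P* = 68 - 1*22 = 46
Profit = (P* - MC)*Q* - FC
= (46 - 24)*22 - 23
= 22*22 - 23
= 484 - 23 = 461

461


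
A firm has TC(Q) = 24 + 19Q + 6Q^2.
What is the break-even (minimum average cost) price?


AC(Q) = 24/Q + 19 + 6Q
To minimize: dAC/dQ = -24/Q^2 + 6 = 0
Q^2 = 24/6 = 4
Q* = 2
Min AC = 24/2 + 19 + 6*2
Min AC = 12 + 19 + 12 = 43

43


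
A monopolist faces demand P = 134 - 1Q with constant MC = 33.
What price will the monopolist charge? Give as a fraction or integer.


MR = 134 - 2Q
Set MR = MC: 134 - 2Q = 33
Q* = 101/2
Substitute into demand:
P* = 134 - 1*101/2 = 167/2

167/2


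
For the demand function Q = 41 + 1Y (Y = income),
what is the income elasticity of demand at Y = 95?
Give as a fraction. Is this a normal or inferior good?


dQ/dY = 1
At Y = 95: Q = 41 + 1*95 = 136
Ey = (dQ/dY)(Y/Q) = 1 * 95 / 136 = 95/136
Since Ey > 0, this is a normal good.

95/136 (normal good)


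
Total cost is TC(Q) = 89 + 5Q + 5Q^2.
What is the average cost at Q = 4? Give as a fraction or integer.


TC(4) = 89 + 5*4 + 5*4^2
TC(4) = 89 + 20 + 80 = 189
AC = TC/Q = 189/4 = 189/4

189/4


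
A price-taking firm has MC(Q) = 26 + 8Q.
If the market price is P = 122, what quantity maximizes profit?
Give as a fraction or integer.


In perfect competition, profit is maximized where P = MC.
122 = 26 + 8Q
96 = 8Q
Q* = 96/8 = 12

12


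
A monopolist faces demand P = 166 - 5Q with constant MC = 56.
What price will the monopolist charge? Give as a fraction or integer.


MR = 166 - 10Q
Set MR = MC: 166 - 10Q = 56
Q* = 11
Substitute into demand:
P* = 166 - 5*11 = 111

111


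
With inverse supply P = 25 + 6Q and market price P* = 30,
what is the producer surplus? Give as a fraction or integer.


Minimum supply price (at Q=0): P_min = 25
Quantity supplied at P* = 30:
Q* = (30 - 25)/6 = 5/6
PS = (1/2) * Q* * (P* - P_min)
PS = (1/2) * 5/6 * (30 - 25)
PS = (1/2) * 5/6 * 5 = 25/12

25/12


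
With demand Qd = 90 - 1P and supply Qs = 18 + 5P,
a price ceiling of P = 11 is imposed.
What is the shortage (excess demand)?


At P = 11:
Qd = 90 - 1*11 = 79
Qs = 18 + 5*11 = 73
Shortage = Qd - Qs = 79 - 73 = 6

6


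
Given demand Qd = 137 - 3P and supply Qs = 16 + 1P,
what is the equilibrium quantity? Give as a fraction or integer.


First find equilibrium price:
137 - 3P = 16 + 1P
P* = 121/4 = 121/4
Then substitute into demand:
Q* = 137 - 3 * 121/4 = 185/4

185/4


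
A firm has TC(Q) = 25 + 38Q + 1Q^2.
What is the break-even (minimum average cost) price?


AC(Q) = 25/Q + 38 + 1Q
To minimize: dAC/dQ = -25/Q^2 + 1 = 0
Q^2 = 25/1 = 25
Q* = 5
Min AC = 25/5 + 38 + 1*5
Min AC = 5 + 38 + 5 = 48

48


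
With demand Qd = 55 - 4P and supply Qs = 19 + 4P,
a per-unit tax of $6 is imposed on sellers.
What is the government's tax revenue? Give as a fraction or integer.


With tax on sellers, new supply: Qs' = 19 + 4(P - 6)
= 4P - 5
New equilibrium quantity:
Q_new = 25
Tax revenue = tax * Q_new = 6 * 25 = 150

150


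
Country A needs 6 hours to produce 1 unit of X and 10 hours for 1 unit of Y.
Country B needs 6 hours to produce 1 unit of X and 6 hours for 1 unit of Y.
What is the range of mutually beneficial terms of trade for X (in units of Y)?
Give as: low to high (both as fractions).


Opportunity cost of X for Country A = hours_X / hours_Y = 6/10 = 3/5 units of Y
Opportunity cost of X for Country B = hours_X / hours_Y = 6/6 = 1 units of Y
Terms of trade must be between the two opportunity costs.
Range: 3/5 to 1

3/5 to 1


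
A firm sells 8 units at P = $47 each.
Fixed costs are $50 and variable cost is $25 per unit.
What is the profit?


Total Revenue = P * Q = 47 * 8 = $376
Total Cost = FC + VC*Q = 50 + 25*8 = $250
Profit = TR - TC = 376 - 250 = $126

$126


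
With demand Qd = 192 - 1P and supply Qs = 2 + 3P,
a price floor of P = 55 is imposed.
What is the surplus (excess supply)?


At P = 55:
Qd = 192 - 1*55 = 137
Qs = 2 + 3*55 = 167
Surplus = Qs - Qd = 167 - 137 = 30

30


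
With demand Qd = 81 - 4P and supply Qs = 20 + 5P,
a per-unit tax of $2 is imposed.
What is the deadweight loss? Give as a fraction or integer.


Pre-tax equilibrium quantity: Q* = 485/9
Post-tax equilibrium quantity: Q_tax = 445/9
Reduction in quantity: Q* - Q_tax = 40/9
DWL = (1/2) * tax * (Q* - Q_tax)
DWL = (1/2) * 2 * 40/9 = 40/9

40/9


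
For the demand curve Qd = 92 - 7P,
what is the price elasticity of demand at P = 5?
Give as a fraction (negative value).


dQ/dP = -7
At P = 5: Q = 92 - 7*5 = 57
E = (dQ/dP)(P/Q) = (-7)(5/57) = -35/57

-35/57


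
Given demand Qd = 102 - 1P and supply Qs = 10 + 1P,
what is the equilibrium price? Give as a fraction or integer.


At equilibrium, Qd = Qs.
102 - 1P = 10 + 1P
102 - 10 = 1P + 1P
92 = 2P
P* = 92/2 = 46

46


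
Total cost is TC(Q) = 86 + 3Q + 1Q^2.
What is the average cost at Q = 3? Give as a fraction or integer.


TC(3) = 86 + 3*3 + 1*3^2
TC(3) = 86 + 9 + 9 = 104
AC = TC/Q = 104/3 = 104/3

104/3


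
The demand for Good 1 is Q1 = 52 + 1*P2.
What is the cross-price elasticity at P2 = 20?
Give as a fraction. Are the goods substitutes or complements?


dQ1/dP2 = 1
At P2 = 20: Q1 = 52 + 1*20 = 72
Exy = (dQ1/dP2)(P2/Q1) = 1 * 20 / 72 = 5/18
Since Exy > 0, the goods are substitutes.

5/18 (substitutes)


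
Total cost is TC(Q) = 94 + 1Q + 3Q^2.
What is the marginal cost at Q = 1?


MC = dTC/dQ = 1 + 2*3*Q
At Q = 1:
MC = 1 + 6*1
MC = 1 + 6 = 7

7


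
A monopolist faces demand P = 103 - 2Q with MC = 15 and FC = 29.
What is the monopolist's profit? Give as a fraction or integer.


MR = MC: 103 - 4Q = 15
Q* = 22
P* = 103 - 2*22 = 59
Profit = (P* - MC)*Q* - FC
= (59 - 15)*22 - 29
= 44*22 - 29
= 968 - 29 = 939

939


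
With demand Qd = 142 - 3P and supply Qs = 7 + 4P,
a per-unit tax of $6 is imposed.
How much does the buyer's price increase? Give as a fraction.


With a per-unit tax, the buyer's price increase depends on relative slopes.
Supply slope: d = 4, Demand slope: b = 3
Buyer's price increase = d * tax / (b + d)
= 4 * 6 / (3 + 4)
= 24 / 7 = 24/7

24/7


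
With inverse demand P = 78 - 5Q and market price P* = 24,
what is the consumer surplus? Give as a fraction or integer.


Maximum willingness to pay (at Q=0): P_max = 78
Quantity demanded at P* = 24:
Q* = (78 - 24)/5 = 54/5
CS = (1/2) * Q* * (P_max - P*)
CS = (1/2) * 54/5 * (78 - 24)
CS = (1/2) * 54/5 * 54 = 1458/5

1458/5


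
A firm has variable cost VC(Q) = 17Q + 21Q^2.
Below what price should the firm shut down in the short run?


AVC(Q) = VC(Q)/Q = 17 + 21Q
AVC is increasing in Q, so minimum AVC is at Q -> 0+.
Min AVC = 17
The firm should shut down if P < 17.

17


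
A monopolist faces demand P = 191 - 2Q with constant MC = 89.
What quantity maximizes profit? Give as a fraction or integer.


TR = P*Q = (191 - 2Q)Q = 191Q - 2Q^2
MR = dTR/dQ = 191 - 4Q
Set MR = MC:
191 - 4Q = 89
102 = 4Q
Q* = 102/4 = 51/2

51/2


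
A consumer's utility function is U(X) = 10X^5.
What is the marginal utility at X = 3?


MU = dU/dX = 10*5*X^(5-1)
MU = 50*X^4
At X = 3:
MU = 50 * 3^4
MU = 50 * 81 = 4050

4050


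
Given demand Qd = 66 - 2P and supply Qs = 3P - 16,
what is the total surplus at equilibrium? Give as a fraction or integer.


Find equilibrium: 66 - 2P = 3P - 16
66 + 16 = 5P
P* = 82/5 = 82/5
Q* = 3*82/5 - 16 = 166/5
Inverse demand: P = 33 - Q/2, so P_max = 33
Inverse supply: P = 16/3 + Q/3, so P_min = 16/3
CS = (1/2) * 166/5 * (33 - 82/5) = 6889/25
PS = (1/2) * 166/5 * (82/5 - 16/3) = 13778/75
TS = CS + PS = 6889/25 + 13778/75 = 6889/15

6889/15


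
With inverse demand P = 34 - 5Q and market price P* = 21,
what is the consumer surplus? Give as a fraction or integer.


Maximum willingness to pay (at Q=0): P_max = 34
Quantity demanded at P* = 21:
Q* = (34 - 21)/5 = 13/5
CS = (1/2) * Q* * (P_max - P*)
CS = (1/2) * 13/5 * (34 - 21)
CS = (1/2) * 13/5 * 13 = 169/10

169/10


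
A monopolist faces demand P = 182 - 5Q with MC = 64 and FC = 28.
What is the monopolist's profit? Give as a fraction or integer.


MR = MC: 182 - 10Q = 64
Q* = 59/5
P* = 182 - 5*59/5 = 123
Profit = (P* - MC)*Q* - FC
= (123 - 64)*59/5 - 28
= 59*59/5 - 28
= 3481/5 - 28 = 3341/5

3341/5


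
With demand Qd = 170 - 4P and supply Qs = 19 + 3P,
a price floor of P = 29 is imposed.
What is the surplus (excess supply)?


At P = 29:
Qd = 170 - 4*29 = 54
Qs = 19 + 3*29 = 106
Surplus = Qs - Qd = 106 - 54 = 52

52


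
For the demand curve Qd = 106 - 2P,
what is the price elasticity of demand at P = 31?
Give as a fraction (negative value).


dQ/dP = -2
At P = 31: Q = 106 - 2*31 = 44
E = (dQ/dP)(P/Q) = (-2)(31/44) = -31/22

-31/22


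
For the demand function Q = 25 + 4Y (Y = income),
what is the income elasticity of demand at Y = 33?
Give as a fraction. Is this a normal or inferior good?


dQ/dY = 4
At Y = 33: Q = 25 + 4*33 = 157
Ey = (dQ/dY)(Y/Q) = 4 * 33 / 157 = 132/157
Since Ey > 0, this is a normal good.

132/157 (normal good)


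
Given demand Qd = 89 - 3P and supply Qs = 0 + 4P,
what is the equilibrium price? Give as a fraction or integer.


At equilibrium, Qd = Qs.
89 - 3P = 0 + 4P
89 - 0 = 3P + 4P
89 = 7P
P* = 89/7 = 89/7

89/7


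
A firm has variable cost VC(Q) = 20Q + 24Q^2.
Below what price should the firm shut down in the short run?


AVC(Q) = VC(Q)/Q = 20 + 24Q
AVC is increasing in Q, so minimum AVC is at Q -> 0+.
Min AVC = 20
The firm should shut down if P < 20.

20


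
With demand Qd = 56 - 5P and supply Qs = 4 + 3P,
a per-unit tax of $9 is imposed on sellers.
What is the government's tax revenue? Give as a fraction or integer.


With tax on sellers, new supply: Qs' = 4 + 3(P - 9)
= 3P - 23
New equilibrium quantity:
Q_new = 53/8
Tax revenue = tax * Q_new = 9 * 53/8 = 477/8

477/8


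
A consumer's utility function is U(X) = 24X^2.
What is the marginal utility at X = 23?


MU = dU/dX = 24*2*X^(2-1)
MU = 48*X^1
At X = 23:
MU = 48 * 23^1
MU = 48 * 23 = 1104

1104


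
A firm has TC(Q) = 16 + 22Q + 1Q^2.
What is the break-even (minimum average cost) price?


AC(Q) = 16/Q + 22 + 1Q
To minimize: dAC/dQ = -16/Q^2 + 1 = 0
Q^2 = 16/1 = 16
Q* = 4
Min AC = 16/4 + 22 + 1*4
Min AC = 4 + 22 + 4 = 30

30


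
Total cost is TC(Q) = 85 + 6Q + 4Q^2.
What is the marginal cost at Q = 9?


MC = dTC/dQ = 6 + 2*4*Q
At Q = 9:
MC = 6 + 8*9
MC = 6 + 72 = 78

78


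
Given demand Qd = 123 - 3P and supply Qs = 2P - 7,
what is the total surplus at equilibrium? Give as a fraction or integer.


Find equilibrium: 123 - 3P = 2P - 7
123 + 7 = 5P
P* = 130/5 = 26
Q* = 2*26 - 7 = 45
Inverse demand: P = 41 - Q/3, so P_max = 41
Inverse supply: P = 7/2 + Q/2, so P_min = 7/2
CS = (1/2) * 45 * (41 - 26) = 675/2
PS = (1/2) * 45 * (26 - 7/2) = 2025/4
TS = CS + PS = 675/2 + 2025/4 = 3375/4

3375/4


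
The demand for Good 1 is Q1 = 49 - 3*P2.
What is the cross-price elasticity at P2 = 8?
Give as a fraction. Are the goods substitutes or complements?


dQ1/dP2 = -3
At P2 = 8: Q1 = 49 - 3*8 = 25
Exy = (dQ1/dP2)(P2/Q1) = -3 * 8 / 25 = -24/25
Since Exy < 0, the goods are complements.

-24/25 (complements)


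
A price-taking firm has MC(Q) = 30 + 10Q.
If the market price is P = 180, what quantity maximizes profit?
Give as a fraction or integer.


In perfect competition, profit is maximized where P = MC.
180 = 30 + 10Q
150 = 10Q
Q* = 150/10 = 15

15


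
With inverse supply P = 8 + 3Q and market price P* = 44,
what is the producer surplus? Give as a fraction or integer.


Minimum supply price (at Q=0): P_min = 8
Quantity supplied at P* = 44:
Q* = (44 - 8)/3 = 12
PS = (1/2) * Q* * (P* - P_min)
PS = (1/2) * 12 * (44 - 8)
PS = (1/2) * 12 * 36 = 216

216


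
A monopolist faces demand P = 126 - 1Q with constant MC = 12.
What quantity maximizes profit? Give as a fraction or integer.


TR = P*Q = (126 - 1Q)Q = 126Q - 1Q^2
MR = dTR/dQ = 126 - 2Q
Set MR = MC:
126 - 2Q = 12
114 = 2Q
Q* = 114/2 = 57

57


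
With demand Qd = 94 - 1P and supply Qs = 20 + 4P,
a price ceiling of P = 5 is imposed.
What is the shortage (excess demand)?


At P = 5:
Qd = 94 - 1*5 = 89
Qs = 20 + 4*5 = 40
Shortage = Qd - Qs = 89 - 40 = 49

49


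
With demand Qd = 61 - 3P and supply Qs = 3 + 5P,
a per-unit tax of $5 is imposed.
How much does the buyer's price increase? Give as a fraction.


With a per-unit tax, the buyer's price increase depends on relative slopes.
Supply slope: d = 5, Demand slope: b = 3
Buyer's price increase = d * tax / (b + d)
= 5 * 5 / (3 + 5)
= 25 / 8 = 25/8

25/8


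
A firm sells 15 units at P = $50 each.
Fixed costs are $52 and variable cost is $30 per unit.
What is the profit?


Total Revenue = P * Q = 50 * 15 = $750
Total Cost = FC + VC*Q = 52 + 30*15 = $502
Profit = TR - TC = 750 - 502 = $248

$248


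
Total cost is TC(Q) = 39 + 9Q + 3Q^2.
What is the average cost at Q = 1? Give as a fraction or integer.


TC(1) = 39 + 9*1 + 3*1^2
TC(1) = 39 + 9 + 3 = 51
AC = TC/Q = 51/1 = 51

51


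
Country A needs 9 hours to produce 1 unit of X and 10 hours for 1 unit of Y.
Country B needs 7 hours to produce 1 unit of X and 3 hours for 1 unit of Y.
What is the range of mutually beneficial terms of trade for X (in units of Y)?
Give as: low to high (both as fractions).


Opportunity cost of X for Country A = hours_X / hours_Y = 9/10 = 9/10 units of Y
Opportunity cost of X for Country B = hours_X / hours_Y = 7/3 = 7/3 units of Y
Terms of trade must be between the two opportunity costs.
Range: 9/10 to 7/3

9/10 to 7/3


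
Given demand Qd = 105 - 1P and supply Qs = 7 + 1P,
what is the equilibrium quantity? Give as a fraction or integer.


First find equilibrium price:
105 - 1P = 7 + 1P
P* = 98/2 = 49
Then substitute into demand:
Q* = 105 - 1 * 49 = 56

56


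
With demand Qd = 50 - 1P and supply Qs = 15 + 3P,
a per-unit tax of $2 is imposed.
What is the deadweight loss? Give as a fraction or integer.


Pre-tax equilibrium quantity: Q* = 165/4
Post-tax equilibrium quantity: Q_tax = 159/4
Reduction in quantity: Q* - Q_tax = 3/2
DWL = (1/2) * tax * (Q* - Q_tax)
DWL = (1/2) * 2 * 3/2 = 3/2

3/2


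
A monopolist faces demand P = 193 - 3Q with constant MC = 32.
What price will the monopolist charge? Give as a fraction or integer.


MR = 193 - 6Q
Set MR = MC: 193 - 6Q = 32
Q* = 161/6
Substitute into demand:
P* = 193 - 3*161/6 = 225/2

225/2


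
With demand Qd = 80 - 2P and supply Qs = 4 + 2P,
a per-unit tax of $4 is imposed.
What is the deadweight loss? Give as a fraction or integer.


Pre-tax equilibrium quantity: Q* = 42
Post-tax equilibrium quantity: Q_tax = 38
Reduction in quantity: Q* - Q_tax = 4
DWL = (1/2) * tax * (Q* - Q_tax)
DWL = (1/2) * 4 * 4 = 8

8


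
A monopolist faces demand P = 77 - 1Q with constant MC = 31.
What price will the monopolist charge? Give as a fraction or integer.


MR = 77 - 2Q
Set MR = MC: 77 - 2Q = 31
Q* = 23
Substitute into demand:
P* = 77 - 1*23 = 54

54


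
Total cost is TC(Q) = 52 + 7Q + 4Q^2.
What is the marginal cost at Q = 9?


MC = dTC/dQ = 7 + 2*4*Q
At Q = 9:
MC = 7 + 8*9
MC = 7 + 72 = 79

79


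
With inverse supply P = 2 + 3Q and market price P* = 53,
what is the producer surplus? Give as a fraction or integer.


Minimum supply price (at Q=0): P_min = 2
Quantity supplied at P* = 53:
Q* = (53 - 2)/3 = 17
PS = (1/2) * Q* * (P* - P_min)
PS = (1/2) * 17 * (53 - 2)
PS = (1/2) * 17 * 51 = 867/2

867/2


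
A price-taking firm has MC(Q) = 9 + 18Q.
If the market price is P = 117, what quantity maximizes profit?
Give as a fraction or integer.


In perfect competition, profit is maximized where P = MC.
117 = 9 + 18Q
108 = 18Q
Q* = 108/18 = 6

6


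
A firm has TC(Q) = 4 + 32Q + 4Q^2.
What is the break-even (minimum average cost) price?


AC(Q) = 4/Q + 32 + 4Q
To minimize: dAC/dQ = -4/Q^2 + 4 = 0
Q^2 = 4/4 = 1
Q* = 1
Min AC = 4/1 + 32 + 4*1
Min AC = 4 + 32 + 4 = 40

40


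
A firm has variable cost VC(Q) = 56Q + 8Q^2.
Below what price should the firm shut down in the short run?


AVC(Q) = VC(Q)/Q = 56 + 8Q
AVC is increasing in Q, so minimum AVC is at Q -> 0+.
Min AVC = 56
The firm should shut down if P < 56.

56


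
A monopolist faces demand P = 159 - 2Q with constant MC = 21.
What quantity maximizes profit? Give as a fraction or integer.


TR = P*Q = (159 - 2Q)Q = 159Q - 2Q^2
MR = dTR/dQ = 159 - 4Q
Set MR = MC:
159 - 4Q = 21
138 = 4Q
Q* = 138/4 = 69/2

69/2


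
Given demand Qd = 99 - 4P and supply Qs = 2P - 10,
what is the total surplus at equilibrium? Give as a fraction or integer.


Find equilibrium: 99 - 4P = 2P - 10
99 + 10 = 6P
P* = 109/6 = 109/6
Q* = 2*109/6 - 10 = 79/3
Inverse demand: P = 99/4 - Q/4, so P_max = 99/4
Inverse supply: P = 5 + Q/2, so P_min = 5
CS = (1/2) * 79/3 * (99/4 - 109/6) = 6241/72
PS = (1/2) * 79/3 * (109/6 - 5) = 6241/36
TS = CS + PS = 6241/72 + 6241/36 = 6241/24

6241/24


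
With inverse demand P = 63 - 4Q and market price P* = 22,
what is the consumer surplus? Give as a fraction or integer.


Maximum willingness to pay (at Q=0): P_max = 63
Quantity demanded at P* = 22:
Q* = (63 - 22)/4 = 41/4
CS = (1/2) * Q* * (P_max - P*)
CS = (1/2) * 41/4 * (63 - 22)
CS = (1/2) * 41/4 * 41 = 1681/8

1681/8


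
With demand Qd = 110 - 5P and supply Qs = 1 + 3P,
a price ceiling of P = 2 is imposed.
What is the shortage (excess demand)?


At P = 2:
Qd = 110 - 5*2 = 100
Qs = 1 + 3*2 = 7
Shortage = Qd - Qs = 100 - 7 = 93

93


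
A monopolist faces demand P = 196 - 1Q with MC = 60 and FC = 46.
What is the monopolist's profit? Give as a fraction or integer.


MR = MC: 196 - 2Q = 60
Q* = 68
P* = 196 - 1*68 = 128
Profit = (P* - MC)*Q* - FC
= (128 - 60)*68 - 46
= 68*68 - 46
= 4624 - 46 = 4578

4578


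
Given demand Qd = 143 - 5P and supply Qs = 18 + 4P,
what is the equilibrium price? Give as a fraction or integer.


At equilibrium, Qd = Qs.
143 - 5P = 18 + 4P
143 - 18 = 5P + 4P
125 = 9P
P* = 125/9 = 125/9

125/9


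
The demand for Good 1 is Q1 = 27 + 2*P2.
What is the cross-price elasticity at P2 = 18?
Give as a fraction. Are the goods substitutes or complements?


dQ1/dP2 = 2
At P2 = 18: Q1 = 27 + 2*18 = 63
Exy = (dQ1/dP2)(P2/Q1) = 2 * 18 / 63 = 4/7
Since Exy > 0, the goods are substitutes.

4/7 (substitutes)


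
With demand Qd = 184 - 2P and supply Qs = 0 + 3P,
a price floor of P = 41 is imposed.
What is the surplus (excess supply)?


At P = 41:
Qd = 184 - 2*41 = 102
Qs = 0 + 3*41 = 123
Surplus = Qs - Qd = 123 - 102 = 21

21


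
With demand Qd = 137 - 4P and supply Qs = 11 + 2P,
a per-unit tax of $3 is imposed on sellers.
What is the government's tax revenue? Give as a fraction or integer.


With tax on sellers, new supply: Qs' = 11 + 2(P - 3)
= 5 + 2P
New equilibrium quantity:
Q_new = 49
Tax revenue = tax * Q_new = 3 * 49 = 147

147


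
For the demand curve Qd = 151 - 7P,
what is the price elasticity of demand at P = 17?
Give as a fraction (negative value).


dQ/dP = -7
At P = 17: Q = 151 - 7*17 = 32
E = (dQ/dP)(P/Q) = (-7)(17/32) = -119/32

-119/32


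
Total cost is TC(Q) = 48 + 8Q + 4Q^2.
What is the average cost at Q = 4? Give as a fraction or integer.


TC(4) = 48 + 8*4 + 4*4^2
TC(4) = 48 + 32 + 64 = 144
AC = TC/Q = 144/4 = 36

36


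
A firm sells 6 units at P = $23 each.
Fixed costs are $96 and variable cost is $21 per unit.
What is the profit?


Total Revenue = P * Q = 23 * 6 = $138
Total Cost = FC + VC*Q = 96 + 21*6 = $222
Profit = TR - TC = 138 - 222 = $-84

$-84


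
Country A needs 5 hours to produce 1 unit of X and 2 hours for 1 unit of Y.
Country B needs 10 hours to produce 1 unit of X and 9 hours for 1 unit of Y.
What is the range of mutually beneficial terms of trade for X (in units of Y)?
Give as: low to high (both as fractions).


Opportunity cost of X for Country A = hours_X / hours_Y = 5/2 = 5/2 units of Y
Opportunity cost of X for Country B = hours_X / hours_Y = 10/9 = 10/9 units of Y
Terms of trade must be between the two opportunity costs.
Range: 10/9 to 5/2

10/9 to 5/2


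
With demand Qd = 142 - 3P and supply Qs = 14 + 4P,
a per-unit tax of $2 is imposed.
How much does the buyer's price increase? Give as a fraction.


With a per-unit tax, the buyer's price increase depends on relative slopes.
Supply slope: d = 4, Demand slope: b = 3
Buyer's price increase = d * tax / (b + d)
= 4 * 2 / (3 + 4)
= 8 / 7 = 8/7

8/7


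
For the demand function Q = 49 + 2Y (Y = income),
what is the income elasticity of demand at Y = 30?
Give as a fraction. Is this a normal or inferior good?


dQ/dY = 2
At Y = 30: Q = 49 + 2*30 = 109
Ey = (dQ/dY)(Y/Q) = 2 * 30 / 109 = 60/109
Since Ey > 0, this is a normal good.

60/109 (normal good)


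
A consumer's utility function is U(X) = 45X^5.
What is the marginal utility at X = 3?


MU = dU/dX = 45*5*X^(5-1)
MU = 225*X^4
At X = 3:
MU = 225 * 3^4
MU = 225 * 81 = 18225

18225


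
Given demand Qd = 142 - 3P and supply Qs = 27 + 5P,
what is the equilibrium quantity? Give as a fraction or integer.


First find equilibrium price:
142 - 3P = 27 + 5P
P* = 115/8 = 115/8
Then substitute into demand:
Q* = 142 - 3 * 115/8 = 791/8

791/8


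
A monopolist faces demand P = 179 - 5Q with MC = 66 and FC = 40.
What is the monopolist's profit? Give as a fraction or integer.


MR = MC: 179 - 10Q = 66
Q* = 113/10
P* = 179 - 5*113/10 = 245/2
Profit = (P* - MC)*Q* - FC
= (245/2 - 66)*113/10 - 40
= 113/2*113/10 - 40
= 12769/20 - 40 = 11969/20

11969/20


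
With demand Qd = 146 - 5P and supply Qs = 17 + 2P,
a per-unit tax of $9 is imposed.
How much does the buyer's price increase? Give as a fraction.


With a per-unit tax, the buyer's price increase depends on relative slopes.
Supply slope: d = 2, Demand slope: b = 5
Buyer's price increase = d * tax / (b + d)
= 2 * 9 / (5 + 2)
= 18 / 7 = 18/7

18/7


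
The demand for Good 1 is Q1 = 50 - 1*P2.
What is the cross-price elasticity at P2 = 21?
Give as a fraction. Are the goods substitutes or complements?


dQ1/dP2 = -1
At P2 = 21: Q1 = 50 - 1*21 = 29
Exy = (dQ1/dP2)(P2/Q1) = -1 * 21 / 29 = -21/29
Since Exy < 0, the goods are complements.

-21/29 (complements)


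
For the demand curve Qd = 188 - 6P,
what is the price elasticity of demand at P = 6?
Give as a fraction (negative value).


dQ/dP = -6
At P = 6: Q = 188 - 6*6 = 152
E = (dQ/dP)(P/Q) = (-6)(6/152) = -9/38

-9/38


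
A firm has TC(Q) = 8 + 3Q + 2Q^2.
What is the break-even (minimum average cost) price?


AC(Q) = 8/Q + 3 + 2Q
To minimize: dAC/dQ = -8/Q^2 + 2 = 0
Q^2 = 8/2 = 4
Q* = 2
Min AC = 8/2 + 3 + 2*2
Min AC = 4 + 3 + 4 = 11

11


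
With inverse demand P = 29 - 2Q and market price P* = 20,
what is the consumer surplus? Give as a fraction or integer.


Maximum willingness to pay (at Q=0): P_max = 29
Quantity demanded at P* = 20:
Q* = (29 - 20)/2 = 9/2
CS = (1/2) * Q* * (P_max - P*)
CS = (1/2) * 9/2 * (29 - 20)
CS = (1/2) * 9/2 * 9 = 81/4

81/4


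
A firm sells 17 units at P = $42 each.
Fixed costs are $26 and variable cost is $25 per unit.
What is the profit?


Total Revenue = P * Q = 42 * 17 = $714
Total Cost = FC + VC*Q = 26 + 25*17 = $451
Profit = TR - TC = 714 - 451 = $263

$263


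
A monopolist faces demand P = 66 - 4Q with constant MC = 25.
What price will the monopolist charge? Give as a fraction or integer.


MR = 66 - 8Q
Set MR = MC: 66 - 8Q = 25
Q* = 41/8
Substitute into demand:
P* = 66 - 4*41/8 = 91/2

91/2


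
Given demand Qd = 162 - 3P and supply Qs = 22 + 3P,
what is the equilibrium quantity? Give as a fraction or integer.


First find equilibrium price:
162 - 3P = 22 + 3P
P* = 140/6 = 70/3
Then substitute into demand:
Q* = 162 - 3 * 70/3 = 92

92


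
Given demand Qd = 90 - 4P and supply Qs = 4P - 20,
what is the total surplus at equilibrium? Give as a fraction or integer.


Find equilibrium: 90 - 4P = 4P - 20
90 + 20 = 8P
P* = 110/8 = 55/4
Q* = 4*55/4 - 20 = 35
Inverse demand: P = 45/2 - Q/4, so P_max = 45/2
Inverse supply: P = 5 + Q/4, so P_min = 5
CS = (1/2) * 35 * (45/2 - 55/4) = 1225/8
PS = (1/2) * 35 * (55/4 - 5) = 1225/8
TS = CS + PS = 1225/8 + 1225/8 = 1225/4

1225/4


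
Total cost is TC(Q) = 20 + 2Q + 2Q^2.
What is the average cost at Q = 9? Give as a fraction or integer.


TC(9) = 20 + 2*9 + 2*9^2
TC(9) = 20 + 18 + 162 = 200
AC = TC/Q = 200/9 = 200/9

200/9


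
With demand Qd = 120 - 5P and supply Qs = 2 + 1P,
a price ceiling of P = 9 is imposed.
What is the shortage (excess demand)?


At P = 9:
Qd = 120 - 5*9 = 75
Qs = 2 + 1*9 = 11
Shortage = Qd - Qs = 75 - 11 = 64

64


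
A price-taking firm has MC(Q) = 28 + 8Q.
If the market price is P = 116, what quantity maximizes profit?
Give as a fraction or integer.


In perfect competition, profit is maximized where P = MC.
116 = 28 + 8Q
88 = 8Q
Q* = 88/8 = 11

11


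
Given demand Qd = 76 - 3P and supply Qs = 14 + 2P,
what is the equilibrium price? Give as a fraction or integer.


At equilibrium, Qd = Qs.
76 - 3P = 14 + 2P
76 - 14 = 3P + 2P
62 = 5P
P* = 62/5 = 62/5

62/5


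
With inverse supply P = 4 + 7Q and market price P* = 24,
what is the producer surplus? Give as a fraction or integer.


Minimum supply price (at Q=0): P_min = 4
Quantity supplied at P* = 24:
Q* = (24 - 4)/7 = 20/7
PS = (1/2) * Q* * (P* - P_min)
PS = (1/2) * 20/7 * (24 - 4)
PS = (1/2) * 20/7 * 20 = 200/7

200/7


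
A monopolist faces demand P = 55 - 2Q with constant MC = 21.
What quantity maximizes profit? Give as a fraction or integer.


TR = P*Q = (55 - 2Q)Q = 55Q - 2Q^2
MR = dTR/dQ = 55 - 4Q
Set MR = MC:
55 - 4Q = 21
34 = 4Q
Q* = 34/4 = 17/2

17/2


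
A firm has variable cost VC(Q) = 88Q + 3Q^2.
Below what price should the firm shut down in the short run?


AVC(Q) = VC(Q)/Q = 88 + 3Q
AVC is increasing in Q, so minimum AVC is at Q -> 0+.
Min AVC = 88
The firm should shut down if P < 88.

88


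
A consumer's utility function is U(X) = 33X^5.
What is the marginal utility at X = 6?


MU = dU/dX = 33*5*X^(5-1)
MU = 165*X^4
At X = 6:
MU = 165 * 6^4
MU = 165 * 1296 = 213840

213840


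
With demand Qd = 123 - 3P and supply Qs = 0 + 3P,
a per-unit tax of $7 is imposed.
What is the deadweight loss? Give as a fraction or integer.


Pre-tax equilibrium quantity: Q* = 123/2
Post-tax equilibrium quantity: Q_tax = 51
Reduction in quantity: Q* - Q_tax = 21/2
DWL = (1/2) * tax * (Q* - Q_tax)
DWL = (1/2) * 7 * 21/2 = 147/4

147/4


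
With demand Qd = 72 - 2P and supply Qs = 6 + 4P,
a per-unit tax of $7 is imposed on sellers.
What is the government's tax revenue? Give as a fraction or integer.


With tax on sellers, new supply: Qs' = 6 + 4(P - 7)
= 4P - 22
New equilibrium quantity:
Q_new = 122/3
Tax revenue = tax * Q_new = 7 * 122/3 = 854/3

854/3


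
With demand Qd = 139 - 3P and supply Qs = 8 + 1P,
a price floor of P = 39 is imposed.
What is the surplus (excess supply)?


At P = 39:
Qd = 139 - 3*39 = 22
Qs = 8 + 1*39 = 47
Surplus = Qs - Qd = 47 - 22 = 25

25


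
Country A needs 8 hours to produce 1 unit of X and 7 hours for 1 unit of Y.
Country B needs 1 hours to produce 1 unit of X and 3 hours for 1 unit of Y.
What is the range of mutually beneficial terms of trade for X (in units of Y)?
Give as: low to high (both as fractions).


Opportunity cost of X for Country A = hours_X / hours_Y = 8/7 = 8/7 units of Y
Opportunity cost of X for Country B = hours_X / hours_Y = 1/3 = 1/3 units of Y
Terms of trade must be between the two opportunity costs.
Range: 1/3 to 8/7

1/3 to 8/7
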